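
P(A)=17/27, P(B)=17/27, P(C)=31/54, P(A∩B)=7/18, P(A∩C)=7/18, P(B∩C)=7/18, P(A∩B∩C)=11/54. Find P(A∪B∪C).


P(A∪B∪C) = P(A)+P(B)+P(C) - P(AB)-P(AC)-P(BC) + P(ABC)
= 17/27+17/27+31/54 - 7/18-7/18-7/18 + 11/54
= 47/54

47/54


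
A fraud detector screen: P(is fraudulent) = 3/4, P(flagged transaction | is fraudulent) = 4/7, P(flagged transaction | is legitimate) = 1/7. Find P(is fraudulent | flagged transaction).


P(A) = P(A|B)P(B) + P(A|B')P(B') = 4/7*3/4 + 1/7*1/4 = 13/28
P(B|A) = P(A|B)P(B)/P(A) = (3/7)/(13/28) = 12/13

12/13


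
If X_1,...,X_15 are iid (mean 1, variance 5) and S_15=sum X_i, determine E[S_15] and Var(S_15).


E[S_n] = n*mu = 15*1 = 15
Var(S_n) = n*sigma^2 = 15*5 = 75

E[S_15]=15, Var(S_15)=75


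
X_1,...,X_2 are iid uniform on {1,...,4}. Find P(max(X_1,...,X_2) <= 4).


P(max <= 4) = P(all X_i <= 4) = (P(X_1 <= 4))^2
= (4/4)^2 = 1^2 = 1

1


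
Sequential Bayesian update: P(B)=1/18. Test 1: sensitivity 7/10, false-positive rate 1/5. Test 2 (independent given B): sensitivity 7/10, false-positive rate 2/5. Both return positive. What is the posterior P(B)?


After test 1: P(+) = 7/10*1/18 + 1/5*17/18 = 41/180
P(B|+) = (7/180)/(41/180) = 7/41
After test 2 (use post1 as new prior): P(+) = 7/10*7/41 + 2/5*34/41 = 37/82
P(B|+,+) = (49/410)/(37/82) = 49/185

49/185


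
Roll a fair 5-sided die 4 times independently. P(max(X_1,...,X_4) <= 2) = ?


P(max <= 2) = P(all X_i <= 2) = (P(X_1 <= 2))^4
= (2/5)^4 = 16/625

16/625


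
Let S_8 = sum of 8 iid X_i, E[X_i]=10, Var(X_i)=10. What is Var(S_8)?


By independence, Var(S_n) = n*Var(X_1) = 8*10 = 80

80


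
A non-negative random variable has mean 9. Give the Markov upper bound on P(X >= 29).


Markov: P(X >= a) <= E[X]/a
P(X >= 29) <= 9/29

9/29


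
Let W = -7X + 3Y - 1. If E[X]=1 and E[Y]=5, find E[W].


E[-7X + 3Y - 1] = -7*E[X] + 3*E[Y] - 1
= (-7)*(1) + (3)*(5) + (-1)
= -7 + 15 - 1 = 7

7


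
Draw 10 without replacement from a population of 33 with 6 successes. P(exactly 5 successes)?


P(X=5) = C(6,5)*C(27,5) / C(33,10)
= 6*80730 / 92561040
= 484380/92561040 = 207/39556

207/39556


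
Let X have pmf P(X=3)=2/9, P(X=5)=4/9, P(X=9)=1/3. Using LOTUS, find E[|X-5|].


E[|X-5|] = sum(g(x)*P(x))
= 2*2/9 + 0*4/9 + 4*1/3
= 16/9

16/9


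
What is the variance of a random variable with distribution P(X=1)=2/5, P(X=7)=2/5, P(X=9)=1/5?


E[X] = 5, E[X^2] = 181/5
Var(X) = E[X^2] - (E[X])^2 = 181/5 - (5)^2 = 56/5

56/5


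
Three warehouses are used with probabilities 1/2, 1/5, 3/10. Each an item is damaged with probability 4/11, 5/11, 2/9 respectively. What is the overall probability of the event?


P(A) = P(A|B1)P(B1) + P(A|B2)P(B2) + P(A|B3)P(B3)
= 4/11*1/2 + 5/11*1/5 + 2/9*3/10
= 2/11 + 1/11 + 1/15 = 56/165

56/165


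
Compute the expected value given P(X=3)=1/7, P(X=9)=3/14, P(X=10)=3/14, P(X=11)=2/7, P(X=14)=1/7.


E[X] = sum(x * P(x))
= 3*1/7 + 9*3/14 + 10*3/14 + 11*2/7 + 14*1/7
= 135/14

135/14


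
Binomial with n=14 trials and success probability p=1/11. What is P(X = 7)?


P(X=7) = C(14,7) * p^7 * (1-p)^7
= 3432 * 1/19487171 * 10000000/19487171
= 3120000000/34522712143931

3120000000/34522712143931


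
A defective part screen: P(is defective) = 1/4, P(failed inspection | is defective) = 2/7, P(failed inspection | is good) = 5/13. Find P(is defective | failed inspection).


P(A) = P(A|B)P(B) + P(A|B')P(B') = 2/7*1/4 + 5/13*3/4 = 131/364
P(B|A) = P(A|B)P(B)/P(A) = (1/14)/(131/364) = 26/131

26/131


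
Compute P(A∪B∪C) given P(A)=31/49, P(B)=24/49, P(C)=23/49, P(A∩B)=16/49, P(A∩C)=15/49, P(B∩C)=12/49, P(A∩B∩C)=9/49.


P(A∪B∪C) = P(A)+P(B)+P(C) - P(AB)-P(AC)-P(BC) + P(ABC)
= 31/49+24/49+23/49 - 16/49-15/49-12/49 + 9/49
= 44/49

44/49


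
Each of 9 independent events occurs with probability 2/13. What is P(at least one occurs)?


P(at least one) = 1 - P(none)
P(none) = (1 - 2/13)^9 = (11/13)^9 = 2357947691/10604499373
P(at least one) = 1 - 2357947691/10604499373 = 8246551682/10604499373

8246551682/10604499373


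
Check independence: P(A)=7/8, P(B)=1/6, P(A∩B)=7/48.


P(A)*P(B) = 7/8*1/6 = 7/48
P(A∩B) = 7/48, which equals P(A)P(B), so independent

Yes, A and B are independent


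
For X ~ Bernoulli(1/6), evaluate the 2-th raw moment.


For Bernoulli: X in {0,1}
E[X^2] = 0^2*(1-1/6) + 1^2*1/6 = 1/6

1/6


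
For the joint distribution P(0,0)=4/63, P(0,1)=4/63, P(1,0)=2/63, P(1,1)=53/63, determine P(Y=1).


P(Y=1) = P(0,1)+P(1,1) = 4/63 + 53/63 = 57/63 = 19/21

19/21


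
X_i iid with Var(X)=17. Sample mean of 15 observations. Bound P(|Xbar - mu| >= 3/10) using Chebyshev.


Var(Xbar) = Var(X)/n = 17/15
Chebyshev: P(|Xbar-mu| >= 3/10) <= Var(Xbar)/(3/10)^2 = (17/15)/(9/100) = 340/27
Bound exceeds 1, so trivial bound: 1

1


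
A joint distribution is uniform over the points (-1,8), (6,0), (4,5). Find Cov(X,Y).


E[X]=3, E[Y]=13/3, E[XY]=4
Cov(X,Y) = E[XY] - E[X]E[Y] = 4 - 3*13/3 = -9

-9


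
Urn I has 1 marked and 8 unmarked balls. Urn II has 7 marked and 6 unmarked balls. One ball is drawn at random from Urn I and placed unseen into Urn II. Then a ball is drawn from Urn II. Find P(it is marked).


P(transfer marked) = 1/9; P(transfer unmarked) = 8/9
If marked transferred: Urn II has 8 marked of 14, so P(marked|marked moved) = 4/7
If unmarked transferred: Urn II has 7 marked of 14, so P(marked|unmarked moved) = 1/2
By total probability: P(marked) = 1/9*4/7 + 8/9*1/2 = 32/63

32/63


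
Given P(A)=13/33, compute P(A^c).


P(A') = 1 - P(A) = 1 - 13/33 = 20/33

20/33


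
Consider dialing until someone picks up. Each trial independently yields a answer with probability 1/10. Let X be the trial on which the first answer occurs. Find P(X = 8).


P(X=8) = (1-p)^7 * p = (9/10)^7 * 1/10
= 4782969/10000000 * 1/10 = 4782969/100000000

4782969/100000000


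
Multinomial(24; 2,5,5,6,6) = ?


24! = 620448401733239439360000
Denominator: 2!=2 * 5!=120 * 5!=120 * 6!=720 * 6!=720
Coefficient = 620448401733239439360000 / 14929920000 = 41557382875008

41557382875008


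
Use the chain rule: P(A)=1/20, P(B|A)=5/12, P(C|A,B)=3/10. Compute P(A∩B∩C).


P(A∩B∩C) = P(A) * P(B|A) * P(C|A∩B)
= 1/20 * 5/12 * 3/10
= 1/48 * 3/10 = 1/160

1/160


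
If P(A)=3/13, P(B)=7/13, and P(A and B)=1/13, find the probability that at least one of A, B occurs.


P(A∪B) = P(A) + P(B) - P(A∩B)
= 3/13 + 7/13 - 1/13 = 9/13

9/13


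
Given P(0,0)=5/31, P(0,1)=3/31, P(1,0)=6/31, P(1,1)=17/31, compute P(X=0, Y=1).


Read from table: P(X=0, Y=1) = 3/31

3/31


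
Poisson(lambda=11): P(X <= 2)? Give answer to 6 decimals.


P(X<=2) = e^(-11)*11^0/0! + e^(-11)*11^1/1! + e^(-11)*11^2/2!
≈ 0.0000167017 + 0.0001837187 + 0.0010104529
= 0.0012108733
≈ 0.001211

0.001211


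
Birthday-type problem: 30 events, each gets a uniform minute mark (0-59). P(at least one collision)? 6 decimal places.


P(all different) = prod((60-i)/60 for i=0..29) = 0.000142
P(at least one match) = 1 - 0.000142 = 0.999858

0.999858


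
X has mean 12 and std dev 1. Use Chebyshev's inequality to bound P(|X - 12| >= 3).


k = 3/1 = 3
Chebyshev: P(|X-mu| >= k*sigma) <= 1/k^2 = 1/3^2 = 1/9

1/9


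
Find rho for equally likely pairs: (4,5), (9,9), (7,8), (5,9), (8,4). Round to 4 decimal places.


Cov(X,Y) = 0.6000, Var(X) = 3.4400, Var(Y) = 4.4000
rho = Cov/(sqrt(VarX)*sqrt(VarY)) = 0.1542

0.1542


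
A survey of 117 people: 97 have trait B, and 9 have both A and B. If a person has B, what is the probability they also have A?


P(A|B) = P(A∩B)/P(B) = (9/117)/(97/117) = 9/97

9/97


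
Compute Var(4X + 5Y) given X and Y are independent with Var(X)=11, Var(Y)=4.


Independence => Cov(X,Y)=0
Var(4X + 5Y) = 4^2*Var(X) + 5^2*Var(Y)
= 16*11 + 25*4 = 276

276


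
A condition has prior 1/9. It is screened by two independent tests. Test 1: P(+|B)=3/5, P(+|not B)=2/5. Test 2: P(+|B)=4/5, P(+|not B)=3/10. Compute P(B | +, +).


After test 1: P(+) = 3/5*1/9 + 2/5*8/9 = 19/45
P(B|+) = (1/15)/(19/45) = 3/19
After test 2 (use post1 as new prior): P(+) = 4/5*3/19 + 3/10*16/19 = 36/95
P(B|+,+) = (12/95)/(36/95) = 1/3

1/3


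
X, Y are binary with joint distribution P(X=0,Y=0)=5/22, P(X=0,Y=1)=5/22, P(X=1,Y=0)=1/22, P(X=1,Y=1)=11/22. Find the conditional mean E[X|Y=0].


P(Y=0) = 6/22
E[X|Y=0] = (0*5 + 1*1)/6 = 1/6

1/6


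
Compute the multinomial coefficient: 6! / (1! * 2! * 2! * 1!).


6! = 720
Denominator: 1!=1 * 2!=2 * 2!=2 * 1!=1
Coefficient = 720 / 4 = 180

180


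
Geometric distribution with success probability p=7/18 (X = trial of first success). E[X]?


For geometric (trials until first success), E[X] = 1/p = 1/(7/18) = 18/7

18/7


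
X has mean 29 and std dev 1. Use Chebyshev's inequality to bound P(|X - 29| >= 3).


k = 3/1 = 3
Chebyshev: P(|X-mu| >= k*sigma) <= 1/k^2 = 1/3^2 = 1/9

1/9


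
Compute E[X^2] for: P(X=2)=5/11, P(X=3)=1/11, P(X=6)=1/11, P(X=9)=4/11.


E[X^2] = sum(x^2 * P(x))
= 4*5/11 + 9*1/11 + 36*1/11 + 81*4/11
= 389/11

389/11


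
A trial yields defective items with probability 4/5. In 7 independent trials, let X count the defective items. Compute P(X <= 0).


P(X<=0) = P(X=0)
= 1/78125
= 1/78125

1/78125


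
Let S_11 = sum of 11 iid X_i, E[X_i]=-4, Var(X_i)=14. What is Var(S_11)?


By independence, Var(S_n) = n*Var(X_1) = 11*14 = 154

154


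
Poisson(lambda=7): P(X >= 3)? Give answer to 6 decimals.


P(X>=3) = 1 - P(X<=2) = 1 - (e^(-7)*7^0/0! + e^(-7)*7^1/1! + e^(-7)*7^2/2!)
≈ 1 - (0.0009118820 + 0.0063831738 + 0.0223411082)
= 1 - 0.0296361640 = 0.9703638360
≈ 0.970364

0.970364


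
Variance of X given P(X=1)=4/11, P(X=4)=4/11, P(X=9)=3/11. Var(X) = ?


E[X] = 47/11, E[X^2] = 311/11
Var(X) = E[X^2] - (E[X])^2 = 311/11 - (47/11)^2 = 1212/121

1212/121


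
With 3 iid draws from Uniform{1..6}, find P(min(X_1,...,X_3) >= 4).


P(min >= 4) = P(all X_i >= 4) = (P(X_1 >= 4))^3
= (3/6)^3 = (1/2)^3 = 1/8

1/8


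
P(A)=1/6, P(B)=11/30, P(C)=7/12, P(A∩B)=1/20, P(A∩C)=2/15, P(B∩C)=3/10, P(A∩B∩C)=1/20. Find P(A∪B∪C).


P(A∪B∪C) = P(A)+P(B)+P(C) - P(AB)-P(AC)-P(BC) + P(ABC)
= 1/6+11/30+7/12 - 1/20-2/15-3/10 + 1/20
= 41/60

41/60


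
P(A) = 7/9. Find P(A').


P(A') = 1 - P(A) = 1 - 7/9 = 2/9

2/9


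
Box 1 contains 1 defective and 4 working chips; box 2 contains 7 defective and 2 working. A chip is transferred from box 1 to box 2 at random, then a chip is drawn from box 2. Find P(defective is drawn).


P(transfer defective) = 1/5; P(transfer working) = 4/5
If defective transferred: Urn II has 8 defective of 10, so P(defective|defective moved) = 4/5
If working transferred: Urn II has 7 defective of 10, so P(defective|working moved) = 7/10
By total probability: P(defective) = 1/5*4/5 + 4/5*7/10 = 18/25

18/25


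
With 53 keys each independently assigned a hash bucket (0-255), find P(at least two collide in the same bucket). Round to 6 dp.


P(all different) = prod((256-i)/256 for i=0..52) = 0.003046
P(at least one match) = 1 - 0.003046 = 0.996954

0.996954


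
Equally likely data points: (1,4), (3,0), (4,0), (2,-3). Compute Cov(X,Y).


E[X]=5/2, E[Y]=1/4, E[XY]=-1/2
Cov(X,Y) = E[XY] - E[X]E[Y] = -1/2 - 5/2*1/4 = -9/8

-9/8


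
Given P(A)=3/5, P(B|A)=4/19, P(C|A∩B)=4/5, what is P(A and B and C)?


P(A∩B∩C) = P(A) * P(B|A) * P(C|A∩B)
= 3/5 * 4/19 * 4/5
= 12/95 * 4/5 = 48/475

48/475


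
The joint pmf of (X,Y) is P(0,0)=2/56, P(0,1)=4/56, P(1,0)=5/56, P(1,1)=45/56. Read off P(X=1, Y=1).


Read from table: P(X=1, Y=1) = 45/56

45/56


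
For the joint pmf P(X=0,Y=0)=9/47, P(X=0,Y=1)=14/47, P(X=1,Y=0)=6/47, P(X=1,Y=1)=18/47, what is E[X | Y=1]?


P(Y=1) = 32/47
E[X|Y=1] = (0*14 + 1*18)/32 = 18/32 = 9/16

9/16


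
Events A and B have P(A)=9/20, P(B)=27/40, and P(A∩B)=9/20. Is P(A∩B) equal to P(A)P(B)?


P(A)*P(B) = 9/20*27/40 = 243/800
P(A∩B) = 9/20 != 243/800, so not independent

No, A and B are not independent


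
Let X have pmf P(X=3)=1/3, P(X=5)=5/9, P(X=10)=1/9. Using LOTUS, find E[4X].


E[4X] = sum(g(x)*P(x))
= 12*1/3 + 20*5/9 + 40*1/9
= 176/9

176/9


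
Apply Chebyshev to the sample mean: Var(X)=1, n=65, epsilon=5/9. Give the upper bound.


Var(Xbar) = Var(X)/n = 1/65
Chebyshev: P(|Xbar-mu| >= 5/9) <= Var(Xbar)/(5/9)^2 = (1/65)/(25/81) = 81/1625

81/1625


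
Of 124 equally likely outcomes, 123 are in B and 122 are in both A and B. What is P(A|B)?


P(A|B) = P(A∩B)/P(B) = (122/124)/(123/124) = 122/123

122/123


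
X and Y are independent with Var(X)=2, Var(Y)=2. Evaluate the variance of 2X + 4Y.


Independence => Cov(X,Y)=0
Var(2X + 4Y) = 2^2*Var(X) + 4^2*Var(Y)
= 4*2 + 16*2 = 40

40


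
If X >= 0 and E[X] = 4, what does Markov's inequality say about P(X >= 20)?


Markov: P(X >= a) <= E[X]/a
P(X >= 20) <= 4/20 = 1/5

1/5


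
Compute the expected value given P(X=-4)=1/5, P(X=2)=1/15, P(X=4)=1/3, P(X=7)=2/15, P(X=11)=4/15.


E[X] = sum(x * P(x))
= -4*1/5 + 2*1/15 + 4*1/3 + 7*2/15 + 11*4/15
= 68/15

68/15


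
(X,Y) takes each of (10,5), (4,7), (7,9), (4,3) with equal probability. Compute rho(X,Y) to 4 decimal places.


Cov(X,Y) = 0.7500, Var(X) = 6.1875, Var(Y) = 5.0000
rho = Cov/(sqrt(VarX)*sqrt(VarY)) = 0.1348

0.1348


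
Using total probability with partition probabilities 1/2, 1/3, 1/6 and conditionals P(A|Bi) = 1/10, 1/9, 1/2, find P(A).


P(A) = P(A|B1)P(B1) + P(A|B2)P(B2) + P(A|B3)P(B3)
= 1/10*1/2 + 1/9*1/3 + 1/2*1/6
= 1/20 + 1/27 + 1/12 = 23/135

23/135


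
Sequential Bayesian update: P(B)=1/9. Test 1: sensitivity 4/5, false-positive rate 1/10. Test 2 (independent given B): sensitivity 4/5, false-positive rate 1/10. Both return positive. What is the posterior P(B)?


After test 1: P(+) = 4/5*1/9 + 1/10*8/9 = 8/45
P(B|+) = (4/45)/(8/45) = 1/2
After test 2 (use post1 as new prior): P(+) = 4/5*1/2 + 1/10*1/2 = 9/20
P(B|+,+) = (2/5)/(9/20) = 8/9

8/9


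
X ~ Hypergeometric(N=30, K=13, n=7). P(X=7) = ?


P(X=7) = C(13,7)*C(17,0) / C(30,7)
= 1716*1 / 2035800
= 1716/2035800 = 11/13050

11/13050


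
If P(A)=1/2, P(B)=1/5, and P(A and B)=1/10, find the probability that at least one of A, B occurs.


P(A∪B) = P(A) + P(B) - P(A∩B)
= 1/2 + 1/5 - 1/10 = 3/5

3/5


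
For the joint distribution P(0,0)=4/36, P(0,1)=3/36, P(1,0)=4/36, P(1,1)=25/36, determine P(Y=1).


P(Y=1) = P(0,1)+P(1,1) = 3/36 + 25/36 = 28/36 = 7/9

7/9


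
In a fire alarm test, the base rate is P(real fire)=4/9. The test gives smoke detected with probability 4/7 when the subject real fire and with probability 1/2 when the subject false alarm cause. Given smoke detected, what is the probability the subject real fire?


P(A) = P(A|B)P(B) + P(A|B')P(B') = 4/7*4/9 + 1/2*5/9 = 67/126
P(B|A) = P(A|B)P(B)/P(A) = (16/63)/(67/126) = 32/67

32/67


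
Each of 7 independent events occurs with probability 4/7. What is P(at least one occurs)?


P(at least one) = 1 - P(none)
P(none) = (1 - 4/7)^7 = (3/7)^7 = 2187/823543
P(at least one) = 1 - 2187/823543 = 821356/823543

821356/823543


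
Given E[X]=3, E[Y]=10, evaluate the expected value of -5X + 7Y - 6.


E[-5X + 7Y - 6] = -5*E[X] + 7*E[Y] - 6
= (-5)*(3) + (7)*(10) + (-6)
= -15 + 70 - 6 = 49

49


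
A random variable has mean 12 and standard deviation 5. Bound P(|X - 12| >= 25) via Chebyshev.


k = 25/5 = 5
Chebyshev: P(|X-mu| >= k*sigma) <= 1/k^2 = 1/5^2 = 1/25

1/25


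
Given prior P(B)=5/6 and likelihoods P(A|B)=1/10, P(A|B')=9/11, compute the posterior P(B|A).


P(A) = P(A|B)P(B) + P(A|B')P(B') = 1/10*5/6 + 9/11*1/6 = 29/132
P(B|A) = P(A|B)P(B)/P(A) = (1/12)/(29/132) = 11/29

11/29


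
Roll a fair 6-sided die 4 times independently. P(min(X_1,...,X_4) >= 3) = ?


P(min >= 3) = P(all X_i >= 3) = (P(X_1 >= 3))^4
= (4/6)^4 = (2/3)^4 = 16/81

16/81


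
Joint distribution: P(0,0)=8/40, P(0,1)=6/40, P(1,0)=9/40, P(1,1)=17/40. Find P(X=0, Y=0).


Read from table: P(X=0, Y=0) = 8/40 = 1/5

1/5


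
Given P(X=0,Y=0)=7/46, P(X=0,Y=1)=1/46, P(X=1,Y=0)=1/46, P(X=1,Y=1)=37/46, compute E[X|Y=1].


P(Y=1) = 38/46
E[X|Y=1] = (0*1 + 1*37)/38 = 37/38

37/38


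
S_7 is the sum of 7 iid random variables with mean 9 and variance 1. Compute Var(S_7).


By independence, Var(S_n) = n*Var(X_1) = 7*1 = 7

7


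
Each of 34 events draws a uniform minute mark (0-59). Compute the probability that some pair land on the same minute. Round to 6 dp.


P(all different) = prod((60-i)/60 for i=0..33) = 0.000007
P(at least one match) = 1 - 0.000007 = 0.999993

0.999993


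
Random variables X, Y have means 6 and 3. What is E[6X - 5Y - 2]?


E[6X - 5Y - 2] = 6*E[X] - 5*E[Y] - 2
= (6)*(6) + (-5)*(3) + (-2)
= 36 - 15 - 2 = 19

19


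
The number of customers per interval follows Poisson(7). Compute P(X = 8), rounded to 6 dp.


P(X=8) = e^(-7) * 7^8 / 8!
≈ 0.0009118819656 * 5764801 / 40320
≈ 0.130377

0.130377


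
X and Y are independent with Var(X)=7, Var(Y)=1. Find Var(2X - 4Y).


Independence => Cov(X,Y)=0
Var(2X - 4Y) = 2^2*Var(X) + (-4)^2*Var(Y)
= 4*7 + 16*1 = 44

44


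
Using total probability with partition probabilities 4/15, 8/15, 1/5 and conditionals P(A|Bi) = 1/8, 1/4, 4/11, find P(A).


P(A) = P(A|B1)P(B1) + P(A|B2)P(B2) + P(A|B3)P(B3)
= 1/8*4/15 + 1/4*8/15 + 4/11*1/5
= 1/30 + 2/15 + 4/55 = 79/330

79/330


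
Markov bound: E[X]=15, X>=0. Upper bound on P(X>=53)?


Markov: P(X >= a) <= E[X]/a
P(X >= 53) <= 15/53

15/53


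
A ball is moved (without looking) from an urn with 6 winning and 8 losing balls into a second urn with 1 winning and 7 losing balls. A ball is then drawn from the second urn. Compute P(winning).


P(transfer winning) = 6/14 = 3/7; P(transfer losing) = 4/7
If winning transferred: Urn II has 2 winning of 9, so P(winning|winning moved) = 2/9
If losing transferred: Urn II has 1 winning of 9, so P(winning|losing moved) = 1/9
By total probability: P(winning) = 3/7*2/9 + 4/7*1/9 = 10/63

10/63


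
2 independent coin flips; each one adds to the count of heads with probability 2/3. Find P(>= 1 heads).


P(at least one) = 1 - P(none)
P(none) = (1 - 2/3)^2 = (1/3)^2 = 1/9
P(at least one) = 1 - 1/9 = 8/9

8/9


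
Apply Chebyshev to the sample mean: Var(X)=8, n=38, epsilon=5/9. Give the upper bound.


Var(Xbar) = Var(X)/n = 8/38
Chebyshev: P(|Xbar-mu| >= 5/9) <= Var(Xbar)/(5/9)^2 = (4/19)/(25/81) = 324/475

324/475


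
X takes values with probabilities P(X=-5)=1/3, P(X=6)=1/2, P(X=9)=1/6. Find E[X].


E[X] = sum(x * P(x))
= -5*1/3 + 6*1/2 + 9*1/6
= 17/6

17/6


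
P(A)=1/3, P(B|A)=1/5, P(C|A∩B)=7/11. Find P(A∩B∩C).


P(A∩B∩C) = P(A) * P(B|A) * P(C|A∩B)
= 1/3 * 1/5 * 7/11
= 1/15 * 7/11 = 7/165

7/165


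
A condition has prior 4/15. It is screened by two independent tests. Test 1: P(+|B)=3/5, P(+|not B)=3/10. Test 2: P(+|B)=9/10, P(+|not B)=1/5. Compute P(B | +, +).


After test 1: P(+) = 3/5*4/15 + 3/10*11/15 = 19/50
P(B|+) = (4/25)/(19/50) = 8/19
After test 2 (use post1 as new prior): P(+) = 9/10*8/19 + 1/5*11/19 = 47/95
P(B|+,+) = (36/95)/(47/95) = 36/47

36/47


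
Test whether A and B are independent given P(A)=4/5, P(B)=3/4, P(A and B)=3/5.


P(A)*P(B) = 4/5*3/4 = 3/5
P(A∩B) = 3/5, which equals P(A)P(B), so independent

Yes, A and B are independent


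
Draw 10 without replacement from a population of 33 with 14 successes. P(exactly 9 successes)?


P(X=9) = C(14,9)*C(19,1) / C(33,10)
= 2002*19 / 92561040
= 38038/92561040 = 133/323640

133/323640


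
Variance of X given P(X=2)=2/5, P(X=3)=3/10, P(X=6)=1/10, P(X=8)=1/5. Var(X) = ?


E[X] = 39/10, E[X^2] = 207/10
Var(X) = E[X^2] - (E[X])^2 = 207/10 - (39/10)^2 = 549/100

549/100


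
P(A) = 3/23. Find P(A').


P(A') = 1 - P(A) = 1 - 3/23 = 20/23

20/23


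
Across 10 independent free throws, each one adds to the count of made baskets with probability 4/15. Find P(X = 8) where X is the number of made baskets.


P(X=8) = C(10,8) * p^8 * (1-p)^2
= 45 * 65536/2562890625 * 121/225
= 7929856/12814453125

7929856/12814453125


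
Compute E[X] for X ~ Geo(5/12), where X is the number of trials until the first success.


For geometric (trials until first success), E[X] = 1/p = 1/(5/12) = 12/5

12/5


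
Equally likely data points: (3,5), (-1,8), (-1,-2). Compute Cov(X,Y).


E[X]=1/3, E[Y]=11/3, E[XY]=3
Cov(X,Y) = E[XY] - E[X]E[Y] = 3 - 1/3*11/3 = 16/9

16/9


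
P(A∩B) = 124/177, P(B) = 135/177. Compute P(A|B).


P(A|B) = P(A∩B)/P(B) = (124/177)/(135/177) = 124/135

124/135


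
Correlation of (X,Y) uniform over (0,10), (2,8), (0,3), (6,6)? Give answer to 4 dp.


Cov(X,Y) = -0.5000, Var(X) = 6.0000, Var(Y) = 6.6875
rho = Cov/(sqrt(VarX)*sqrt(VarY)) = -0.0789

-0.0789


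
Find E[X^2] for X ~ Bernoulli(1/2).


For Bernoulli: X in {0,1}
E[X^2] = 0^2*(1-1/2) + 1^2*1/2 = 1/2

1/2


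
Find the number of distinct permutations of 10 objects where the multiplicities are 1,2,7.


10! = 3628800
Denominator: 1!=1 * 2!=2 * 7!=5040
Coefficient = 3628800 / 10080 = 360

360


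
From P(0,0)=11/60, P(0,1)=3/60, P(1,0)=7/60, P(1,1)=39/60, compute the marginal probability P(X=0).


P(X=0) = P(0,0)+P(0,1) = 11/60 + 3/60 = 14/60 = 7/30

7/30


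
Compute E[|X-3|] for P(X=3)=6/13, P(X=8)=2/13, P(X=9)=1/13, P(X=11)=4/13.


E[|X-3|] = sum(g(x)*P(x))
= 0*6/13 + 5*2/13 + 6*1/13 + 8*4/13
= 48/13

48/13


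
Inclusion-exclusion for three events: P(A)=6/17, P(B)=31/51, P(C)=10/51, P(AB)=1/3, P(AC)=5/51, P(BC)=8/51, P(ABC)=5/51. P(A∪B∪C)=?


P(A∪B∪C) = P(A)+P(B)+P(C) - P(AB)-P(AC)-P(BC) + P(ABC)
= 6/17+31/51+10/51 - 1/3-5/51-8/51 + 5/51
= 2/3

2/3


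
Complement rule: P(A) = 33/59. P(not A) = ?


P(A') = 1 - P(A) = 1 - 33/59 = 26/59

26/59


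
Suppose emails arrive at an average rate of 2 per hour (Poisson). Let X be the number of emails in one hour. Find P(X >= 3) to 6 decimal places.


P(X>=3) = 1 - P(X<=2) = 1 - (e^(-2)*2^0/0! + e^(-2)*2^1/1! + e^(-2)*2^2/2!)
≈ 1 - (0.1353352832 + 0.2706705665 + 0.2706705665)
= 1 - 0.6766764162 = 0.3233235838
≈ 0.323324

0.323324


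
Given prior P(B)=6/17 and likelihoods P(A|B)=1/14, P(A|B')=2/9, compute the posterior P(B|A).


P(A) = P(A|B)P(B) + P(A|B')P(B') = 1/14*6/17 + 2/9*11/17 = 181/1071
P(B|A) = P(A|B)P(B)/P(A) = (3/119)/(181/1071) = 27/181

27/181


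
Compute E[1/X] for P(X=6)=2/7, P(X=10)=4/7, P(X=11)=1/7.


E[1/X] = sum(g(x)*P(x))
= 1/6*2/7 + 1/10*4/7 + 1/11*1/7
= 136/1155

136/1155


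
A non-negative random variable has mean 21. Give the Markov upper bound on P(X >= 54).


Markov: P(X >= a) <= E[X]/a
P(X >= 54) <= 21/54 = 7/18

7/18


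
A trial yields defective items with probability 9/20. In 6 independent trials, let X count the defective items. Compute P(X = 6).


P(X=6) = C(6,6) * p^6 * (1-p)^0
= 1 * 531441/64000000 * 1
= 531441/64000000

531441/64000000


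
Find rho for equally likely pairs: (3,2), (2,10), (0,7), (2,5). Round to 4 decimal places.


Cov(X,Y) = -1.5000, Var(X) = 1.1875, Var(Y) = 8.5000
rho = Cov/(sqrt(VarX)*sqrt(VarY)) = -0.4721

-0.4721


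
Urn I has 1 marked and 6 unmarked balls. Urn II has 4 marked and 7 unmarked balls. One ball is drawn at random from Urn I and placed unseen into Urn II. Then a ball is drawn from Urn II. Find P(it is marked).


P(transfer marked) = 1/7; P(transfer unmarked) = 6/7
If marked transferred: Urn II has 5 marked of 12, so P(marked|marked moved) = 5/12
If unmarked transferred: Urn II has 4 marked of 12, so P(marked|unmarked moved) = 1/3
By total probability: P(marked) = 1/7*5/12 + 6/7*1/3 = 29/84

29/84


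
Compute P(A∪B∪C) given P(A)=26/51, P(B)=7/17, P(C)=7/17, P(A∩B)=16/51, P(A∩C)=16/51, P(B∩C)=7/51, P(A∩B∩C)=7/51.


P(A∪B∪C) = P(A)+P(B)+P(C) - P(AB)-P(AC)-P(BC) + P(ABC)
= 26/51+7/17+7/17 - 16/51-16/51-7/51 + 7/51
= 12/17

12/17


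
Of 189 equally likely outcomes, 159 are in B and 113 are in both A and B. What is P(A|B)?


P(A|B) = P(A∩B)/P(B) = (113/189)/(159/189) = 113/159

113/159


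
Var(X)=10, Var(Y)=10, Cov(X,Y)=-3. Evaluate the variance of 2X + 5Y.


Var(2X + 5Y) = 2^2*Var(X) + 5^2*Var(Y) + 2*2*5*Cov(X,Y)
= 4*10 + 25*10 + 20*(-3)
= 40 + 250 - 60 = 230

230


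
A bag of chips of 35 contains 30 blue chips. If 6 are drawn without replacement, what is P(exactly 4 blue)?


P(X=4) = C(30,4)*C(5,2) / C(35,6)
= 27405*10 / 1623160
= 274050/1623160 = 3915/23188

3915/23188


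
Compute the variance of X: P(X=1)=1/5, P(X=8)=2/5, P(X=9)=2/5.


E[X] = 7, E[X^2] = 291/5
Var(X) = E[X^2] - (E[X])^2 = 291/5 - (7)^2 = 46/5

46/5


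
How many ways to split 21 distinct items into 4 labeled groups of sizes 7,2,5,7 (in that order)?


21! = 51090942171709440000
Denominator: 7!=5040 * 2!=2 * 5!=120 * 7!=5040
Coefficient = 51090942171709440000 / 6096384000 = 8380532160

8380532160


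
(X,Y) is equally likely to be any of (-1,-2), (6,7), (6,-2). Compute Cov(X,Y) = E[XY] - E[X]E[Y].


E[X]=11/3, E[Y]=1, E[XY]=32/3
Cov(X,Y) = E[XY] - E[X]E[Y] = 32/3 - 11/3*1 = 7

7


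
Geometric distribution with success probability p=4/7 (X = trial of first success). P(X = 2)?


P(X=2) = (1-p)^1 * p = (3/7)^1 * 4/7
= 3/7 * 4/7 = 12/49

12/49


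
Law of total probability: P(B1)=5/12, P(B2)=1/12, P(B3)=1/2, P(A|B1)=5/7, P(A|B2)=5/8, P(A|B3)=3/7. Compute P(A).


P(A) = P(A|B1)P(B1) + P(A|B2)P(B2) + P(A|B3)P(B3)
= 5/7*5/12 + 5/8*1/12 + 3/7*1/2
= 25/84 + 5/96 + 3/14 = 379/672

379/672


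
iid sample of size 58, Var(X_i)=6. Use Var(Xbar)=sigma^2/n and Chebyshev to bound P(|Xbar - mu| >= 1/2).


Var(Xbar) = Var(X)/n = 6/58
Chebyshev: P(|Xbar-mu| >= 1/2) <= Var(Xbar)/(1/2)^2 = (3/29)/(1/4) = 12/29

12/29


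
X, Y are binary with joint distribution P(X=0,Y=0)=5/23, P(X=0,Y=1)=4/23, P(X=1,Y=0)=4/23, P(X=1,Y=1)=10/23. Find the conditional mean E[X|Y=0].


P(Y=0) = 9/23
E[X|Y=0] = (0*5 + 1*4)/9 = 4/9

4/9


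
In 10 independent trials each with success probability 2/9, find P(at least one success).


P(at least one) = 1 - P(none)
P(none) = (1 - 2/9)^10 = (7/9)^10 = 282475249/3486784401
P(at least one) = 1 - 282475249/3486784401 = 3204309152/3486784401

3204309152/3486784401


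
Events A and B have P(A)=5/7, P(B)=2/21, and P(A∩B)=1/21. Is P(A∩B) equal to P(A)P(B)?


P(A)*P(B) = 5/7*2/21 = 10/147
P(A∩B) = 1/21 != 10/147, so not independent

No, A and B are not independent


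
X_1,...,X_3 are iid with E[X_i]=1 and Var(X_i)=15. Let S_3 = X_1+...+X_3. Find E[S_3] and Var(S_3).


E[S_n] = n*mu = 3*1 = 3
Var(S_n) = n*sigma^2 = 3*15 = 45

E[S_3]=3, Var(S_3)=45


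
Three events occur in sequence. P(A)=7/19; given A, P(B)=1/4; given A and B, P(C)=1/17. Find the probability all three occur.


P(A∩B∩C) = P(A) * P(B|A) * P(C|A∩B)
= 7/19 * 1/4 * 1/17
= 7/76 * 1/17 = 7/1292

7/1292


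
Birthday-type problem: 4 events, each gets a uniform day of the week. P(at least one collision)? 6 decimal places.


P(all different) = prod((7-i)/7 for i=0..3) = 0.349854
P(at least one match) = 1 - 0.349854 = 0.650146

0.650146


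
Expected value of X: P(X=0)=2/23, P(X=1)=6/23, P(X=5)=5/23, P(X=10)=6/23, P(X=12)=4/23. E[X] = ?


E[X] = sum(x * P(x))
= 0*2/23 + 1*6/23 + 5*5/23 + 10*6/23 + 12*4/23
= 139/23

139/23


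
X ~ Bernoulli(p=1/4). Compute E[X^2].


For Bernoulli: X in {0,1}
E[X^2] = 0^2*(1-1/4) + 1^2*1/4 = 1/4

1/4


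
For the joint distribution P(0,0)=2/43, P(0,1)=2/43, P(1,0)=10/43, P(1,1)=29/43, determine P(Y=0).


P(Y=0) = P(0,0)+P(1,0) = 2/43 + 10/43 = 12/43

12/43


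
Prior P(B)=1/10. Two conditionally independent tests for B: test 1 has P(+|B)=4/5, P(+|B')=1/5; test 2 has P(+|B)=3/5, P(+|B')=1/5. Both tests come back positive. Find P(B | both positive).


After test 1: P(+) = 4/5*1/10 + 1/5*9/10 = 13/50
P(B|+) = (2/25)/(13/50) = 4/13
After test 2 (use post1 as new prior): P(+) = 3/5*4/13 + 1/5*9/13 = 21/65
P(B|+,+) = (12/65)/(21/65) = 4/7

4/7


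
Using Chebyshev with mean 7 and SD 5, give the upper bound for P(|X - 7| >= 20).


k = 20/5 = 4
Chebyshev: P(|X-mu| >= k*sigma) <= 1/k^2 = 1/4^2 = 1/16

1/16


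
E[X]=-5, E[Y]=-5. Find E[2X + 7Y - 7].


E[2X + 7Y - 7] = 2*E[X] + 7*E[Y] - 7
= (2)*(-5) + (7)*(-5) + (-7)
= -10 - 35 - 7 = -52

-52


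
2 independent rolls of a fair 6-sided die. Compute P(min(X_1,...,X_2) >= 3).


P(min >= 3) = P(all X_i >= 3) = (P(X_1 >= 3))^2
= (4/6)^2 = (2/3)^2 = 4/9

4/9


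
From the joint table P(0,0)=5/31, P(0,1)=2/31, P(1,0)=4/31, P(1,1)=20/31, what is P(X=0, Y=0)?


Read from table: P(X=0, Y=0) = 5/31

5/31


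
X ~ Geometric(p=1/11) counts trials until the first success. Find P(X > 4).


P(X > 4) = P(first 4 trials all fail) = (1-p)^4 = (10/11)^4 = 10000/14641

10000/14641


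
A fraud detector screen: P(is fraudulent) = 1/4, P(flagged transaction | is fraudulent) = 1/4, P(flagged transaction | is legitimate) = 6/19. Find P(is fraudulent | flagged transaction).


P(A) = P(A|B)P(B) + P(A|B')P(B') = 1/4*1/4 + 6/19*3/4 = 91/304
P(B|A) = P(A|B)P(B)/P(A) = (1/16)/(91/304) = 19/91

19/91


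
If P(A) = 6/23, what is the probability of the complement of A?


P(A') = 1 - P(A) = 1 - 6/23 = 17/23

17/23


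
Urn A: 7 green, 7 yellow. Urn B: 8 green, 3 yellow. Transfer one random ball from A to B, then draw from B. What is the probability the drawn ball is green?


P(transfer green) = 7/14 = 1/2; P(transfer yellow) = 1/2
If green transferred: Urn II has 9 green of 12, so P(green|green moved) = 3/4
If yellow transferred: Urn II has 8 green of 12, so P(green|yellow moved) = 2/3
By total probability: P(green) = 1/2*3/4 + 1/2*2/3 = 17/24

17/24


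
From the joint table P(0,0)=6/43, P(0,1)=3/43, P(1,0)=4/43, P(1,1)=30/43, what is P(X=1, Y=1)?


Read from table: P(X=1, Y=1) = 30/43

30/43


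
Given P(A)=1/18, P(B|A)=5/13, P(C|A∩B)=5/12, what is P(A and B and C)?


P(A∩B∩C) = P(A) * P(B|A) * P(C|A∩B)
= 1/18 * 5/13 * 5/12
= 5/234 * 5/12 = 25/2808

25/2808


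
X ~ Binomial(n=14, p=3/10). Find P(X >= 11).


P(X>=11) = P(X=11) + P(X=12) + P(X=13) + P(X=14)
= 5529289311/25000000000000 + 2369695419/100000000000000 + 78121827/50000000000000 + 4782969/100000000000000
= 12323939643/50000000000000

12323939643/50000000000000


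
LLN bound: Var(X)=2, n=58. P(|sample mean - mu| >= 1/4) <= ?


Var(Xbar) = Var(X)/n = 2/58
Chebyshev: P(|Xbar-mu| >= 1/4) <= Var(Xbar)/(1/4)^2 = (1/29)/(1/16) = 16/29

16/29


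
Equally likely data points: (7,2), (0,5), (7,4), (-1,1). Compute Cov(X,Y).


E[X]=13/4, E[Y]=3, E[XY]=41/4
Cov(X,Y) = E[XY] - E[X]E[Y] = 41/4 - 13/4*3 = 1/2

1/2


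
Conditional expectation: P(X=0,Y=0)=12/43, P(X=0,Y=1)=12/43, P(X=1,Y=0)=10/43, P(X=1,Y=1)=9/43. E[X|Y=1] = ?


P(Y=1) = 21/43
E[X|Y=1] = (0*12 + 1*9)/21 = 9/21 = 3/7

3/7


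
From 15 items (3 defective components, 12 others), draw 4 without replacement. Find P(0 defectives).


P(X=0) = C(3,0)*C(12,4) / C(15,4)
= 1*495 / 1365
= 495/1365 = 33/91

33/91


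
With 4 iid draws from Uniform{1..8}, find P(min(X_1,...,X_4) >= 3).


P(min >= 3) = P(all X_i >= 3) = (P(X_1 >= 3))^4
= (6/8)^4 = (3/4)^4 = 81/256

81/256


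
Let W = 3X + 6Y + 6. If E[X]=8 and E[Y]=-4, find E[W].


E[3X + 6Y + 6] = 3*E[X] + 6*E[Y] + 6
= (3)*(8) + (6)*(-4) + (6)
= 24 - 24 + 6 = 6

6


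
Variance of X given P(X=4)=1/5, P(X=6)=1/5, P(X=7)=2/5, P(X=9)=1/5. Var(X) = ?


E[X] = 33/5, E[X^2] = 231/5
Var(X) = E[X^2] - (E[X])^2 = 231/5 - (33/5)^2 = 66/25

66/25


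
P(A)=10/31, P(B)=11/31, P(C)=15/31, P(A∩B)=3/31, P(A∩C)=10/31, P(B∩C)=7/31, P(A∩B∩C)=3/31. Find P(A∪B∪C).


P(A∪B∪C) = P(A)+P(B)+P(C) - P(AB)-P(AC)-P(BC) + P(ABC)
= 10/31+11/31+15/31 - 3/31-10/31-7/31 + 3/31
= 19/31

19/31


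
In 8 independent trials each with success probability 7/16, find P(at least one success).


P(at least one) = 1 - P(none)
P(none) = (1 - 7/16)^8 = (9/16)^8 = 43046721/4294967296
P(at least one) = 1 - 43046721/4294967296 = 4251920575/4294967296

4251920575/4294967296


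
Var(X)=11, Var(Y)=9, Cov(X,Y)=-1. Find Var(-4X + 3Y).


Var(-4X + 3Y) = (-4)^2*Var(X) + 3^2*Var(Y) + 2*(-4)*3*Cov(X,Y)
= 16*11 + 9*9 - 24*(-1)
= 176 + 81 + 24 = 281

281


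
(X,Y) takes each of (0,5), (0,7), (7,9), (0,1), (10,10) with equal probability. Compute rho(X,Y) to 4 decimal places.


Cov(X,Y) = 10.8400, Var(X) = 18.2400, Var(Y) = 10.2400
rho = Cov/(sqrt(VarX)*sqrt(VarY)) = 0.7932

0.7932


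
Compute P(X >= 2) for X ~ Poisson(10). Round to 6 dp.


P(X>=2) = 1 - P(X<=1) = 1 - (e^(-10)*10^0/0! + e^(-10)*10^1/1!)
≈ 1 - (0.0000453999 + 0.0004539993)
= 1 - 0.0004993992 = 0.9995006008
≈ 0.999501

0.999501


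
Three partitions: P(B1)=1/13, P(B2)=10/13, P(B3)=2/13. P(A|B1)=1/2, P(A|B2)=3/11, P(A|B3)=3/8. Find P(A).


P(A) = P(A|B1)P(B1) + P(A|B2)P(B2) + P(A|B3)P(B3)
= 1/2*1/13 + 3/11*10/13 + 3/8*2/13
= 1/26 + 30/143 + 3/52 = 175/572

175/572


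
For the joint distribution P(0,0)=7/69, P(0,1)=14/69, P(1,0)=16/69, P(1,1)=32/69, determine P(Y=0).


P(Y=0) = P(0,0)+P(1,0) = 7/69 + 16/69 = 23/69 = 1/3

1/3


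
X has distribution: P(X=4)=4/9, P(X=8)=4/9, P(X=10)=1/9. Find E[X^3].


E[X^3] = sum(g(x)*P(x))
= 64*4/9 + 512*4/9 + 1000*1/9
= 3304/9

3304/9


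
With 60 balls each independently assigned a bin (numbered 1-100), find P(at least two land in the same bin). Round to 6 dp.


P(all different) = prod((100-i)/100 for i=0..59) = 0.000000
P(at least one match) = 1 - 0.000000 = 1.000000

1.000000


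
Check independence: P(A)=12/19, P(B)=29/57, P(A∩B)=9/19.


P(A)*P(B) = 12/19*29/57 = 116/361
P(A∩B) = 9/19 != 116/361, so not independent

No, A and B are not independent


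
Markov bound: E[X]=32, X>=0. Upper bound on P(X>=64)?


Markov: P(X >= a) <= E[X]/a
P(X >= 64) <= 32/64 = 1/2

1/2


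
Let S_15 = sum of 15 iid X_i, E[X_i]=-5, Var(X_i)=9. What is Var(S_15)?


By independence, Var(S_n) = n*Var(X_1) = 15*9 = 135

135


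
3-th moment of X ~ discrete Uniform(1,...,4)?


E[X^3] = (1/4) * sum(x^3 for x=1..4)
= 100/4 = 25

25


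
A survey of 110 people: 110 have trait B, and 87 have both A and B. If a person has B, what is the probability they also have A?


P(A|B) = P(A∩B)/P(B) = (87/110)/(110/110) = 87/110

87/110


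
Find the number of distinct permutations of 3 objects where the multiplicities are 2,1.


3! = 6
Denominator: 2!=2 * 1!=1
Coefficient = 6 / 2 = 3

3


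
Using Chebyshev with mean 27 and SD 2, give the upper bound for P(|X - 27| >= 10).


k = 10/2 = 5
Chebyshev: P(|X-mu| >= k*sigma) <= 1/k^2 = 1/5^2 = 1/25

1/25


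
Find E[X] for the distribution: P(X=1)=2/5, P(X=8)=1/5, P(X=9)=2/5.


E[X] = sum(x * P(x))
= 1*2/5 + 8*1/5 + 9*2/5
= 28/5

28/5


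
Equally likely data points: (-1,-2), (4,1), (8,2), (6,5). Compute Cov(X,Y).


E[X]=17/4, E[Y]=3/2, E[XY]=13
Cov(X,Y) = E[XY] - E[X]E[Y] = 13 - 17/4*3/2 = 53/8

53/8


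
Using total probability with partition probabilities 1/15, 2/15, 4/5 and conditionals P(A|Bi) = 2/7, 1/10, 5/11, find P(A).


P(A) = P(A|B1)P(B1) + P(A|B2)P(B2) + P(A|B3)P(B3)
= 2/7*1/15 + 1/10*2/15 + 5/11*4/5
= 2/105 + 1/75 + 4/11 = 2287/5775

2287/5775


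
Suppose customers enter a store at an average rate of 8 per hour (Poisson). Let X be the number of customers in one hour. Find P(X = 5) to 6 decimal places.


P(X=5) = e^(-8) * 8^5 / 5!
≈ 0.0003354626279 * 32768 / 120
≈ 0.091604

0.091604


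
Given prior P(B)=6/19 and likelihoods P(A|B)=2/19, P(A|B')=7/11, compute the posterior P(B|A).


P(A) = P(A|B)P(B) + P(A|B')P(B') = 2/19*6/19 + 7/11*13/19 = 1861/3971
P(B|A) = P(A|B)P(B)/P(A) = (12/361)/(1861/3971) = 132/1861

132/1861


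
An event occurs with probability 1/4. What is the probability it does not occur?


P(A') = 1 - P(A) = 1 - 1/4 = 3/4

3/4


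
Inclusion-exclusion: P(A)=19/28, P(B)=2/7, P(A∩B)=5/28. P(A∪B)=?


P(A∪B) = P(A) + P(B) - P(A∩B)
= 19/28 + 2/7 - 5/28 = 11/14

11/14


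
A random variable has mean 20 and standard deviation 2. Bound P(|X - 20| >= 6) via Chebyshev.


k = 6/2 = 3
Chebyshev: P(|X-mu| >= k*sigma) <= 1/k^2 = 1/3^2 = 1/9

1/9


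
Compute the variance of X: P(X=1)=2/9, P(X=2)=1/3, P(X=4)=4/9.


E[X] = 8/3, E[X^2] = 26/3
Var(X) = E[X^2] - (E[X])^2 = 26/3 - (8/3)^2 = 14/9

14/9


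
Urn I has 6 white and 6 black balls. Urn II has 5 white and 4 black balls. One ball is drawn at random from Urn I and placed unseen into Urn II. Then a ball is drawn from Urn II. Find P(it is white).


P(transfer white) = 6/12 = 1/2; P(transfer black) = 1/2
If white transferred: Urn II has 6 white of 10, so P(white|white moved) = 3/5
If black transferred: Urn II has 5 white of 10, so P(white|black moved) = 1/2
By total probability: P(white) = 1/2*3/5 + 1/2*1/2 = 11/20

11/20


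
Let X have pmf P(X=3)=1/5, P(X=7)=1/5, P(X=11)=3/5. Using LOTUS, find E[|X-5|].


E[|X-5|] = sum(g(x)*P(x))
= 2*1/5 + 2*1/5 + 6*3/5
= 22/5

22/5


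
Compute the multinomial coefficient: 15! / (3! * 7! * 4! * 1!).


15! = 1307674368000
Denominator: 3!=6 * 7!=5040 * 4!=24 * 1!=1
Coefficient = 1307674368000 / 725760 = 1801800

1801800


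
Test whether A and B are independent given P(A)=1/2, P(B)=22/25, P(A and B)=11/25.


P(A)*P(B) = 1/2*22/25 = 11/25
P(A∩B) = 11/25, which equals P(A)P(B), so independent

Yes, A and B are independent


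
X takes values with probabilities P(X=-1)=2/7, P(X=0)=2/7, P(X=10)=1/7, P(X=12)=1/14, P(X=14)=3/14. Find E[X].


E[X] = sum(x * P(x))
= -1*2/7 + 0*2/7 + 10*1/7 + 12*1/14 + 14*3/14
= 5

5


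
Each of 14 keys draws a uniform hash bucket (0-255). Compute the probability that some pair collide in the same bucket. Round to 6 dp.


P(all different) = prod((256-i)/256 for i=0..13) = 0.696361
P(at least one match) = 1 - 0.696361 = 0.303639

0.303639


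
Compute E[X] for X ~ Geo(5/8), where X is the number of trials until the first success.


For geometric (trials until first success), E[X] = 1/p = 1/(5/8) = 8/5

8/5


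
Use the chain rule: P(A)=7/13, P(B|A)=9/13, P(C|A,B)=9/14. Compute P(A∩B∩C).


P(A∩B∩C) = P(A) * P(B|A) * P(C|A∩B)
= 7/13 * 9/13 * 9/14
= 63/169 * 9/14 = 81/338

81/338


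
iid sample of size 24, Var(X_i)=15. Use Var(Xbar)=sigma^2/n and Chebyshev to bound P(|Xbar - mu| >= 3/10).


Var(Xbar) = Var(X)/n = 15/24
Chebyshev: P(|Xbar-mu| >= 3/10) <= Var(Xbar)/(3/10)^2 = (5/8)/(9/100) = 125/18
Bound exceeds 1, so trivial bound: 1

1


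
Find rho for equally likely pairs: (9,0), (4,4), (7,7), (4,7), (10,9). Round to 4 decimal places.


Cov(X,Y) = -0.1200, Var(X) = 6.1600, Var(Y) = 9.8400
rho = Cov/(sqrt(VarX)*sqrt(VarY)) = -0.0154

-0.0154


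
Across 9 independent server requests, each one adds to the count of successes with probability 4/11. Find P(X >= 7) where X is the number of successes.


P(X>=7) = P(X=7) + P(X=8) + P(X=9)
= 28901376/2357947691 + 4128768/2357947691 + 262144/2357947691
= 33292288/2357947691

33292288/2357947691


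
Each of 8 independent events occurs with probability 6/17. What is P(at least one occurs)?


P(at least one) = 1 - P(none)
P(none) = (1 - 6/17)^8 = (11/17)^8 = 214358881/6975757441
P(at least one) = 1 - 214358881/6975757441 = 6761398560/6975757441

6761398560/6975757441


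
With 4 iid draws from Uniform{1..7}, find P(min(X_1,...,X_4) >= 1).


P(min >= 1) = P(all X_i >= 1) = (P(X_1 >= 1))^4
= (7/7)^4 = 1^4 = 1

1


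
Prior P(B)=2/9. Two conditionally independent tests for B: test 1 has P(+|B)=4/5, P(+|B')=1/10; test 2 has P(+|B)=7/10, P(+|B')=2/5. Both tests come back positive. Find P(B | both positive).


After test 1: P(+) = 4/5*2/9 + 1/10*7/9 = 23/90
P(B|+) = (8/45)/(23/90) = 16/23
After test 2 (use post1 as new prior): P(+) = 7/10*16/23 + 2/5*7/23 = 14/23
P(B|+,+) = (56/115)/(14/23) = 4/5

4/5
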